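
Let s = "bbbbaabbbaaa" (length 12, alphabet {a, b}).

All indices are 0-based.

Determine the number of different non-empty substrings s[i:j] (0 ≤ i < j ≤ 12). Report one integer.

rank | idx | suffix
   0 |  11 | a
   1 |  10 | aa
   2 |   9 | aaa
   3 |   4 | aabbbaaa
   4 |   5 | abbbaaa
   5 |   8 | baaa
   6 |   3 | baabbbaaa
   7 |   7 | bbaaa
   8 |   2 | bbaabbbaaa
   9 |   6 | bbbaaa
  10 |   1 | bbbaabbbaaa
  11 |   0 | bbbbaabbbaaa

SA = [11, 10, 9, 4, 5, 8, 3, 7, 2, 6, 1, 0]
i: (SA[i-1],SA[i]) lcp shared
  1: (11,10) 1 'a'
  2: (10,9) 2 'aa'
  3: (9,4) 2 'aa'
  4: (4,5) 1 'a'
  5: (5,8) 0 ''
  6: (8,3) 3 'baa'
  7: (3,7) 1 'b'
  8: (7,2) 4 'bbaa'
  9: (2,6) 2 'bb'
  10: (6,1) 5 'bbbaa'
  11: (1,0) 3 'bbb'

n(n+1)/2 = 12·13/2 = 78
Σ LCP = 0 + 1 + 2 + 2 + 1 + 0 + 3 + 1 + 4 + 2 + 5 + 3 = 24
distinct = 78 − 24 = 54

54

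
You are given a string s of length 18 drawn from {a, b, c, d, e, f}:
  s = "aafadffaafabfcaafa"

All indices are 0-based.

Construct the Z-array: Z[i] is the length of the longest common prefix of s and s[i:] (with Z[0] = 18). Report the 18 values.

[18, 1, 0, 1, 0, 0, 0, 4, 1, 0, 1, 0, 0, 0, 4, 1, 0, 1]

Z[0]=18
i=1: outside box; Z[1]=1 grow→box=[1,2)
i=2: outside box; Z[2]=0
i=3: outside box; Z[3]=1 grow→box=[3,4)
i=4: outside box; Z[4]=0
i=5: outside box; Z[5]=0
i=6: outside box; Z[6]=0
i=7: outside box; Z[7]=4 grow→box=[7,11)
i=8: min(r-i=3, Z[1]=1)=1; Z[8]=1
i=9: min(r-i=2, Z[2]=0)=0; Z[9]=0
i=10: min(r-i=1, Z[3]=1)=1; Z[10]=1
i=11: outside box; Z[11]=0
i=12: outside box; Z[12]=0
i=13: outside box; Z[13]=0
i=14: outside box; Z[14]=4 grow→box=[14,18)
i=15: min(r-i=3, Z[1]=1)=1; Z[15]=1
i=16: min(r-i=2, Z[2]=0)=0; Z[16]=0
i=17: min(r-i=1, Z[3]=1)=1; Z[17]=1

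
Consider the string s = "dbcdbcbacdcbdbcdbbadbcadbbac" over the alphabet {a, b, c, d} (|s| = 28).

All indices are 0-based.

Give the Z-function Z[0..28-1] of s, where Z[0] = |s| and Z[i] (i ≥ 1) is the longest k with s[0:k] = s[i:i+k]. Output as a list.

[28, 0, 0, 3, 0, 0, 0, 0, 0, 1, 0, 0, 5, 0, 0, 2, 0, 0, 0, 3, 0, 0, 0, 2, 0, 0, 0, 0]

Z[0]=28
i=1: outside box; Z[1]=0
i=2: outside box; Z[2]=0
i=3: outside box; Z[3]=3 extend→box=[3,6)
i=4: min(r-i=2, Z[1]=0)=0; Z[4]=0
i=5: min(r-i=1, Z[2]=0)=0; Z[5]=0
i=6: outside box; Z[6]=0
i=7: outside box; Z[7]=0
i=8: outside box; Z[8]=0
i=9: outside box; Z[9]=1 extend→box=[9,10)
i=10: outside box; Z[10]=0
i=11: outside box; Z[11]=0
i=12: outside box; Z[12]=5 extend→box=[12,17)
i=13: min(r-i=4, Z[1]=0)=0; Z[13]=0
i=14: min(r-i=3, Z[2]=0)=0; Z[14]=0
i=15: min(r-i=2, Z[3]=3)=2; Z[15]=2
i=16: min(r-i=1, Z[4]=0)=0; Z[16]=0
i=17: outside box; Z[17]=0
i=18: outside box; Z[18]=0
i=19: outside box; Z[19]=3 extend→box=[19,22)
i=20: min(r-i=2, Z[1]=0)=0; Z[20]=0
i=21: min(r-i=1, Z[2]=0)=0; Z[21]=0
i=22: outside box; Z[22]=0
i=23: outside box; Z[23]=2 extend→box=[23,25)
i=24: min(r-i=1, Z[1]=0)=0; Z[24]=0
i=25: outside box; Z[25]=0
i=26: outside box; Z[26]=0
i=27: outside box; Z[27]=0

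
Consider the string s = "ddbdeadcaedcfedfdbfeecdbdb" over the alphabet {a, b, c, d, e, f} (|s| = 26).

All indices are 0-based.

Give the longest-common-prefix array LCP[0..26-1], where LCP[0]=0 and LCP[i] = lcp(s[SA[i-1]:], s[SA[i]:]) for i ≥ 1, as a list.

sorted suffixes:
  #0 SA[0]=5  'adcaedcfedfdbfeecdbdb'
  #1 SA[1]=8  'aedcfedfdbfeecdbdb'
  #2 SA[2]=25  'b'
  #3 SA[3]=23  'bdb'
  #4 SA[4]=2  'bdeadcaedcfedfdbfeecdbdb'
  #5 SA[5]=17  'bfeecdbdb'
  #6 SA[6]=7  'caedcfedfdbfeecdbdb'
  #7 SA[7]=21  'cdbdb'
  #8 SA[8]=11  'cfedfdbfeecdbdb'
  #9 SA[9]=24  'db'
  #10 SA[10]=22  'dbdb'
  #11 SA[11]=1  'dbdeadcaedcfedfdbfeecdbdb'
  #12 SA[12]=16  'dbfeecdbdb'
  #13 SA[13]=6  'dcaedcfedfdbfeecdbdb'
  #14 SA[14]=10  'dcfedfdbfeecdbdb'
  #15 SA[15]=0  'ddbdeadcaedcfedfdbfeecdbdb'
  #16 SA[16]=3  'deadcaedcfedfdbfeecdbdb'
  #17 SA[17]=14  'dfdbfeecdbdb'
  #18 SA[18]=4  'eadcaedcfedfdbfeecdbdb'
  #19 SA[19]=20  'ecdbdb'
  #20 SA[20]=9  'edcfedfdbfeecdbdb'
  #21 SA[21]=13  'edfdbfeecdbdb'
  #22 SA[22]=19  'eecdbdb'
  #23 SA[23]=15  'fdbfeecdbdb'
  #24 SA[24]=12  'fedfdbfeecdbdb'
  #25 SA[25]=18  'feecdbdb'

SA = [5, 8, 25, 23, 2, 17, 7, 21, 11, 24, 22, 1, 16, 6, 10, 0, 3, 14, 4, 20, 9, 13, 19, 15, 12, 18]
rank  pair      lcp
   1  s[5:],s[8:]  1  'a'
   2  s[8:],s[25:]  0  ''
   3  s[25:],s[23:]  1  'b'
   4  s[23:],s[2:]  2  'bd'
   5  s[2:],s[17:]  1  'b'
   6  s[17:],s[7:]  0  ''
   7  s[7:],s[21:]  1  'c'
   8  s[21:],s[11:]  1  'c'
   9  s[11:],s[24:]  0  ''
  10  s[24:],s[22:]  2  'db'
  11  s[22:],s[1:]  3  'dbd'
  12  s[1:],s[16:]  2  'db'
  13  s[16:],s[6:]  1  'd'
  14  s[6:],s[10:]  2  'dc'
  15  s[10:],s[0:]  1  'd'
  16  s[0:],s[3:]  1  'd'
  17  s[3:],s[14:]  1  'd'
  18  s[14:],s[4:]  0  ''
  19  s[4:],s[20:]  1  'e'
  20  s[20:],s[9:]  1  'e'
  21  s[9:],s[13:]  2  'ed'
  22  s[13:],s[19:]  1  'e'
  23  s[19:],s[15:]  0  ''
  24  s[15:],s[12:]  1  'f'
  25  s[12:],s[18:]  2  'fe'

[0, 1, 0, 1, 2, 1, 0, 1, 1, 0, 2, 3, 2, 1, 2, 1, 1, 1, 0, 1, 1, 2, 1, 0, 1, 2]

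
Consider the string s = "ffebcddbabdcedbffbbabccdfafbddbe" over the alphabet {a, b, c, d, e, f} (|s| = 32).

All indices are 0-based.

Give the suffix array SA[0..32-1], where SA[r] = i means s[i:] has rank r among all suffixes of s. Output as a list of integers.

[19, 8, 25, 18, 7, 17, 20, 3, 9, 27, 30, 14, 21, 4, 22, 11, 6, 29, 13, 10, 5, 28, 23, 31, 2, 12, 24, 16, 26, 1, 15, 0]

sorted suffixes:
  #0 SA[0]=19  'abccdfafbddbe'
  #1 SA[1]=8  'abdcedbffbbabccdfafbddbe'
  #2 SA[2]=25  'afbddbe'
  #3 SA[3]=18  'babccdfafbddbe'
  #4 SA[4]=7  'babdcedbffbbabccdfafbddbe'
  #5 SA[5]=17  'bbabccdfafbddbe'
  #6 SA[6]=20  'bccdfafbddbe'
  #7 SA[7]=3  'bcddbabdcedbffbbabccdfafbddbe'
  #8 SA[8]=9  'bdcedbffbbabccdfafbddbe'
  #9 SA[9]=27  'bddbe'
  #10 SA[10]=30  'be'
  #11 SA[11]=14  'bffbbabccdfafbddbe'
  #12 SA[12]=21  'ccdfafbddbe'
  #13 SA[13]=4  'cddbabdcedbffbbabccdfafbddbe'
  #14 SA[14]=22  'cdfafbddbe'
  #15 SA[15]=11  'cedbffbbabccdfafbddbe'
  #16 SA[16]=6  'dbabdcedbffbbabccdfafbddbe'
  #17 SA[17]=29  'dbe'
  #18 SA[18]=13  'dbffbbabccdfafbddbe'
  #19 SA[19]=10  'dcedbffbbabccdfafbddbe'
  #20 SA[20]=5  'ddbabdcedbffbbabccdfafbddbe'
  #21 SA[21]=28  'ddbe'
  #22 SA[22]=23  'dfafbddbe'
  #23 SA[23]=31  'e'
  #24 SA[24]=2  'ebcddbabdcedbffbbabccdfafbddbe'
  #25 SA[25]=12  'edbffbbabccdfafbddbe'
  #26 SA[26]=24  'fafbddbe'
  #27 SA[27]=16  'fbbabccdfafbddbe'
  #28 SA[28]=26  'fbddbe'
  #29 SA[29]=1  'febcddbabdcedbffbbabccdfafbddbe'
  #30 SA[30]=15  'ffbbabccdfafbddbe'
  #31 SA[31]=0  'ffebcddbabdcedbffbbabccdfafbddbe'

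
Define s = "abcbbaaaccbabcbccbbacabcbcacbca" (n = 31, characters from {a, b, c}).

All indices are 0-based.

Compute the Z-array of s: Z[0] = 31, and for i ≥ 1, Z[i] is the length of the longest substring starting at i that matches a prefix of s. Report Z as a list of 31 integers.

Z[0]=31
i=1: i≥r, start 0; Z[1]=0
i=2: i≥r, start 0; Z[2]=0
i=3: i≥r, start 0; Z[3]=0
i=4: i≥r, start 0; Z[4]=0
i=5: i≥r, start 0; Z[5]=1 grow→box=[5,6)
i=6: i≥r, start 0; Z[6]=1 grow→box=[6,7)
i=7: i≥r, start 0; Z[7]=1 grow→box=[7,8)
i=8: i≥r, start 0; Z[8]=0
i=9: i≥r, start 0; Z[9]=0
i=10: i≥r, start 0; Z[10]=0
i=11: i≥r, start 0; Z[11]=4 grow→box=[11,15)
i=12: min(r-i=3, Z[1]=0)=0; Z[12]=0
i=13: min(r-i=2, Z[2]=0)=0; Z[13]=0
i=14: min(r-i=1, Z[3]=0)=0; Z[14]=0
i=15: i≥r, start 0; Z[15]=0
i=16: i≥r, start 0; Z[16]=0
i=17: i≥r, start 0; Z[17]=0
i=18: i≥r, start 0; Z[18]=0
i=19: i≥r, start 0; Z[19]=1 grow→box=[19,20)
i=20: i≥r, start 0; Z[20]=0
i=21: i≥r, start 0; Z[21]=4 grow→box=[21,25)
i=22: min(r-i=3, Z[1]=0)=0; Z[22]=0
i=23: min(r-i=2, Z[2]=0)=0; Z[23]=0
i=24: min(r-i=1, Z[3]=0)=0; Z[24]=0
i=25: i≥r, start 0; Z[25]=0
i=26: i≥r, start 0; Z[26]=1 grow→box=[26,27)
i=27: i≥r, start 0; Z[27]=0
i=28: i≥r, start 0; Z[28]=0
i=29: i≥r, start 0; Z[29]=0
i=30: i≥r, start 0; Z[30]=1 grow→box=[30,31)

[31, 0, 0, 0, 0, 1, 1, 1, 0, 0, 0, 4, 0, 0, 0, 0, 0, 0, 0, 1, 0, 4, 0, 0, 0, 0, 1, 0, 0, 0, 1]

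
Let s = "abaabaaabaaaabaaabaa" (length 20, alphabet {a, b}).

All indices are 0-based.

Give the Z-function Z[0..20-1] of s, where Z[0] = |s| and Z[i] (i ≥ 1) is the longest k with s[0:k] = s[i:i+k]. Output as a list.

Z[0]=20
i=1: fresh scan; Z[1]=0
i=2: fresh scan; Z[2]=1 scan→box=[2,3)
i=3: fresh scan; Z[3]=4 scan→box=[3,7)
i=4: min(r-i=3, Z[1]=0)=0; Z[4]=0
i=5: min(r-i=2, Z[2]=1)=1; Z[5]=1
i=6: min(r-i=1, Z[3]=4)=1; Z[6]=1
i=7: fresh scan; Z[7]=4 scan→box=[7,11)
i=8: min(r-i=3, Z[1]=0)=0; Z[8]=0
i=9: min(r-i=2, Z[2]=1)=1; Z[9]=1
i=10: min(r-i=1, Z[3]=4)=1; Z[10]=1
i=11: fresh scan; Z[11]=1 scan→box=[11,12)
i=12: fresh scan; Z[12]=4 scan→box=[12,16)
i=13: min(r-i=3, Z[1]=0)=0; Z[13]=0
i=14: min(r-i=2, Z[2]=1)=1; Z[14]=1
i=15: min(r-i=1, Z[3]=4)=1; Z[15]=1
i=16: fresh scan; Z[16]=4 scan→box=[16,20)
i=17: min(r-i=3, Z[1]=0)=0; Z[17]=0
i=18: min(r-i=2, Z[2]=1)=1; Z[18]=1
i=19: min(r-i=1, Z[3]=4)=1; Z[19]=1

[20, 0, 1, 4, 0, 1, 1, 4, 0, 1, 1, 1, 4, 0, 1, 1, 4, 0, 1, 1]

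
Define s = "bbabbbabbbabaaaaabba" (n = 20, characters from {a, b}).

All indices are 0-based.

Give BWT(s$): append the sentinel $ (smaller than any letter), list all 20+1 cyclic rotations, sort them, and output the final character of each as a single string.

abbaaababbbabbbabb$aa

rank  rotation               last
    0  $bbabbbabbbabaaaaabba  a
    1  a$bbabbbabbbabaaaaabb  b
    2  aaaaabba$bbabbbabbbab  b
    3  aaaabba$bbabbbabbbaba  a
    4  aaabba$bbabbbabbbabaa  a
    5  aabba$bbabbbabbbabaaa  a
    6  abaaaaabba$bbabbbabbb  b
    7  abba$bbabbbabbbabaaaa  a
    8  abbbabaaaaabba$bbabbb  b
    9  abbbabbbabaaaaabba$bb  b
   10  ba$bbabbbabbbabaaaaab  b
   11  baaaaabba$bbabbbabbba  a
   12  babaaaaabba$bbabbbabb  b
   13  babbbabaaaaabba$bbabb  b
   14  babbbabbbabaaaaabba$b  b
   15  bba$bbabbbabbbabaaaaa  a
   16  bbabaaaaabba$bbabbbab  b
   17  bbabbbabaaaaabba$bbab  b
   18  bbabbbabbbabaaaaabba$  $
   19  bbbabaaaaabba$bbabbba  a
   20  bbbabbbabaaaaabba$bba  a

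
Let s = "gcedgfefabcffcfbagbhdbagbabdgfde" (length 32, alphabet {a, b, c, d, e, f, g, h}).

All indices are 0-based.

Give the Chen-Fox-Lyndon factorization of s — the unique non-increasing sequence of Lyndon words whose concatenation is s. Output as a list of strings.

["g", "cedgfef", "abcffcfbagbhdbagbabdgfde"]

emit factor 1: 'g' (i=0, period=1)
emit factor 2: 'cedgfef' (i=1, period=7)
emit factor 3: 'abcffcfbagbhdbagbabdgfde' (i=8, period=24)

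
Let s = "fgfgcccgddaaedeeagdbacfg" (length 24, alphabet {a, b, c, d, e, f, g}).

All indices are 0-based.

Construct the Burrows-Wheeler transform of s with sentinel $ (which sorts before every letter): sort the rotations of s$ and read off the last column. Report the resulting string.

gdbaedgcacdggeeadcg$ffacf

rank  rotation                   last
    0  $fgfgcccgddaaedeeagdbacfg  g
    1  aaedeeagdbacfg$fgfgcccgdd  d
    2  acfg$fgfgcccgddaaedeeagdb  b
    3  aedeeagdbacfg$fgfgcccgdda  a
    4  agdbacfg$fgfgcccgddaaedee  e
    5  bacfg$fgfgcccgddaaedeeagd  d
    6  cccgddaaedeeagdbacfg$fgfg  g
    7  ccgddaaedeeagdbacfg$fgfgc  c
    8  cfg$fgfgcccgddaaedeeagdba  a
    9  cgddaaedeeagdbacfg$fgfgcc  c
   10  daaedeeagdbacfg$fgfgcccgd  d
   11  dbacfg$fgfgcccgddaaedeeag  g
   12  ddaaedeeagdbacfg$fgfgcccg  g
   13  deeagdbacfg$fgfgcccgddaae  e
   14  eagdbacfg$fgfgcccgddaaede  e
   15  edeeagdbacfg$fgfgcccgddaa  a
   16  eeagdbacfg$fgfgcccgddaaed  d
   17  fg$fgfgcccgddaaedeeagdbac  c
   18  fgcccgddaaedeeagdbacfg$fg  g
   19  fgfgcccgddaaedeeagdbacfg$  $
   20  g$fgfgcccgddaaedeeagdbacf  f
   21  gcccgddaaedeeagdbacfg$fgf  f
   22  gdbacfg$fgfgcccgddaaedeea  a
   23  gddaaedeeagdbacfg$fgfgccc  c
   24  gfgcccgddaaedeeagdbacfg$f  f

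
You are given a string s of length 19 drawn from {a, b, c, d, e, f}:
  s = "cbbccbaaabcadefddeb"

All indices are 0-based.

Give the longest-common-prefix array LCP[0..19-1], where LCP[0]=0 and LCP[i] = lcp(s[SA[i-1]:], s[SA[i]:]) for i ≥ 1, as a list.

rank→(start, suffix):
  0 → (6, 'aaabcadefddeb')
  1 → (7, 'aabcadefddeb')
  2 → (8, 'abcadefddeb')
  3 → (11, 'adefddeb')
  4 → (18, 'b')
  5 → (5, 'baaabcadefddeb')
  6 → (1, 'bbccbaaabcadefddeb')
  7 → (9, 'bcadefddeb')
  8 → (2, 'bccbaaabcadefddeb')
  9 → (10, 'cadefddeb')
  10 → (4, 'cbaaabcadefddeb')
  11 → (0, 'cbbccbaaabcadefddeb')
  12 → (3, 'ccbaaabcadefddeb')
  13 → (15, 'ddeb')
  14 → (16, 'deb')
  15 → (12, 'defddeb')
  16 → (17, 'eb')
  17 → (13, 'efddeb')
  18 → (14, 'fddeb')

SA = [6, 7, 8, 11, 18, 5, 1, 9, 2, 10, 4, 0, 3, 15, 16, 12, 17, 13, 14]
i: (SA[i-1],SA[i]) lcp shared
  1: (6,7) 2 'aa'
  2: (7,8) 1 'a'
  3: (8,11) 1 'a'
  4: (11,18) 0 ''
  5: (18,5) 1 'b'
  6: (5,1) 1 'b'
  7: (1,9) 1 'b'
  8: (9,2) 2 'bc'
  9: (2,10) 0 ''
  10: (10,4) 1 'c'
  11: (4,0) 2 'cb'
  12: (0,3) 1 'c'
  13: (3,15) 0 ''
  14: (15,16) 1 'd'
  15: (16,12) 2 'de'
  16: (12,17) 0 ''
  17: (17,13) 1 'e'
  18: (13,14) 0 ''

[0, 2, 1, 1, 0, 1, 1, 1, 2, 0, 1, 2, 1, 0, 1, 2, 0, 1, 0]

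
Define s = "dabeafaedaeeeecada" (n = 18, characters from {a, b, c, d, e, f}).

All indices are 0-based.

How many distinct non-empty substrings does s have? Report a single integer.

153

sorted suffixes:
  #0 SA[0]=17  'a'
  #1 SA[1]=1  'abeafaedaeeeecada'
  #2 SA[2]=15  'ada'
  #3 SA[3]=6  'aedaeeeecada'
  #4 SA[4]=9  'aeeeecada'
  #5 SA[5]=4  'afaedaeeeecada'
  #6 SA[6]=2  'beafaedaeeeecada'
  #7 SA[7]=14  'cada'
  #8 SA[8]=16  'da'
  #9 SA[9]=0  'dabeafaedaeeeecada'
  #10 SA[10]=8  'daeeeecada'
  #11 SA[11]=3  'eafaedaeeeecada'
  #12 SA[12]=13  'ecada'
  #13 SA[13]=7  'edaeeeecada'
  #14 SA[14]=12  'eecada'
  #15 SA[15]=11  'eeecada'
  #16 SA[16]=10  'eeeecada'
  #17 SA[17]=5  'faedaeeeecada'

SA = [17, 1, 15, 6, 9, 4, 2, 14, 16, 0, 8, 3, 13, 7, 12, 11, 10, 5]
rank  pair      lcp
   1  s[17:],s[1:]  1  'a'
   2  s[1:],s[15:]  1  'a'
   3  s[15:],s[6:]  1  'a'
   4  s[6:],s[9:]  2  'ae'
   5  s[9:],s[4:]  1  'a'
   6  s[4:],s[2:]  0  ''
   7  s[2:],s[14:]  0  ''
   8  s[14:],s[16:]  0  ''
   9  s[16:],s[0:]  2  'da'
  10  s[0:],s[8:]  2  'da'
  11  s[8:],s[3:]  0  ''
  12  s[3:],s[13:]  1  'e'
  13  s[13:],s[7:]  1  'e'
  14  s[7:],s[12:]  1  'e'
  15  s[12:],s[11:]  2  'ee'
  16  s[11:],s[10:]  3  'eee'
  17  s[10:],s[5:]  0  ''

n(n+1)/2 = 18·19/2 = 171
Σ LCP = 0 + 1 + 1 + 1 + 2 + 1 + 0 + 0 + 0 + 2 + 2 + 0 + 1 + 1 + 1 + 2 + 3 + 0 = 18
distinct = 171 − 18 = 153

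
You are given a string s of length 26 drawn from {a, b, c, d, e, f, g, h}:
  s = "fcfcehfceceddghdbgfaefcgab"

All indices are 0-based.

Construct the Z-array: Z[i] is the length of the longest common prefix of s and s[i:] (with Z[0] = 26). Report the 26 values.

[26, 0, 2, 0, 0, 0, 2, 0, 0, 0, 0, 0, 0, 0, 0, 0, 0, 0, 1, 0, 0, 2, 0, 0, 0, 0]

Z[0]=26
i=1: outside box; Z[1]=0
i=2: outside box; Z[2]=2 grow→box=[2,4)
i=3: min(r-i=1, Z[1]=0)=0; Z[3]=0
i=4: outside box; Z[4]=0
i=5: outside box; Z[5]=0
i=6: outside box; Z[6]=2 grow→box=[6,8)
i=7: min(r-i=1, Z[1]=0)=0; Z[7]=0
i=8: outside box; Z[8]=0
i=9: outside box; Z[9]=0
i=10: outside box; Z[10]=0
i=11: outside box; Z[11]=0
i=12: outside box; Z[12]=0
i=13: outside box; Z[13]=0
i=14: outside box; Z[14]=0
i=15: outside box; Z[15]=0
i=16: outside box; Z[16]=0
i=17: outside box; Z[17]=0
i=18: outside box; Z[18]=1 grow→box=[18,19)
i=19: outside box; Z[19]=0
i=20: outside box; Z[20]=0
i=21: outside box; Z[21]=2 grow→box=[21,23)
i=22: min(r-i=1, Z[1]=0)=0; Z[22]=0
i=23: outside box; Z[23]=0
i=24: outside box; Z[24]=0
i=25: outside box; Z[25]=0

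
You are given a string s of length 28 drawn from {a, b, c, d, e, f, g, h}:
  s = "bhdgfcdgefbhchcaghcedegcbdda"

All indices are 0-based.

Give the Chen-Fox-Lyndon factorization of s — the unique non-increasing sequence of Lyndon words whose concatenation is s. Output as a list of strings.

["bhdgfcdgef", "bhchc", "aghcedegcbdd", "a"]

emit factor 1: 'bhdgfcdgef' (i=0, period=10)
emit factor 2: 'bhchc' (i=10, period=5)
emit factor 3: 'aghcedegcbdd' (i=15, period=12)
emit factor 4: 'a' (i=27, period=1)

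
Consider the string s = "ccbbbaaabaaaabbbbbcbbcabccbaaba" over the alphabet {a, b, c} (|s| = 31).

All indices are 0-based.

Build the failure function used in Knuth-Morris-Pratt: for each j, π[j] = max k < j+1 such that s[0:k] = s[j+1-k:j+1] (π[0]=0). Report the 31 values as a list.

[0, 1, 0, 0, 0, 0, 0, 0, 0, 0, 0, 0, 0, 0, 0, 0, 0, 0, 1, 0, 0, 1, 0, 0, 1, 2, 3, 0, 0, 0, 0]

π[0] = 0
j=1 s[j]='c': π[1]=1 (border 'c')
j=2 s[j]='b': k: 1→0; π[2]=0 (border '')
j=3 s[j]='b': π[3]=0 (border '')
j=4 s[j]='b': π[4]=0 (border '')
j=5 s[j]='a': π[5]=0 (border '')
j=6 s[j]='a': π[6]=0 (border '')
j=7 s[j]='a': π[7]=0 (border '')
j=8 s[j]='b': π[8]=0 (border '')
j=9 s[j]='a': π[9]=0 (border '')
j=10 s[j]='a': π[10]=0 (border '')
j=11 s[j]='a': π[11]=0 (border '')
j=12 s[j]='a': π[12]=0 (border '')
j=13 s[j]='b': π[13]=0 (border '')
j=14 s[j]='b': π[14]=0 (border '')
j=15 s[j]='b': π[15]=0 (border '')
j=16 s[j]='b': π[16]=0 (border '')
j=17 s[j]='b': π[17]=0 (border '')
j=18 s[j]='c': π[18]=1 (border 'c')
j=19 s[j]='b': k: 1→0; π[19]=0 (border '')
j=20 s[j]='b': π[20]=0 (border '')
j=21 s[j]='c': π[21]=1 (border 'c')
j=22 s[j]='a': k: 1→0; π[22]=0 (border '')
j=23 s[j]='b': π[23]=0 (border '')
j=24 s[j]='c': π[24]=1 (border 'c')
j=25 s[j]='c': π[25]=2 (border 'cc')
j=26 s[j]='b': π[26]=3 (border 'ccb')
j=27 s[j]='a': k: 3→0; π[27]=0 (border '')
j=28 s[j]='a': π[28]=0 (border '')
j=29 s[j]='b': π[29]=0 (border '')
j=30 s[j]='a': π[30]=0 (border '')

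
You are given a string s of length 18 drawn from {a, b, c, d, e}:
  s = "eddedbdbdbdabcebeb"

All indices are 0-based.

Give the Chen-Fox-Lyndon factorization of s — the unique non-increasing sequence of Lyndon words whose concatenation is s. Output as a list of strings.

["e", "dde", "d", "bd", "bd", "bd", "abcebeb"]

emit factor 1: 'e' (i=0, period=1)
emit factor 2: 'dde' (i=1, period=3)
emit factor 3: 'd' (i=4, period=1)
emit factor 4: 'bd' (i=5, period=2)
emit factor 5: 'bd' (i=7, period=2)
emit factor 6: 'bd' (i=9, period=2)
emit factor 7: 'abcebeb' (i=11, period=7)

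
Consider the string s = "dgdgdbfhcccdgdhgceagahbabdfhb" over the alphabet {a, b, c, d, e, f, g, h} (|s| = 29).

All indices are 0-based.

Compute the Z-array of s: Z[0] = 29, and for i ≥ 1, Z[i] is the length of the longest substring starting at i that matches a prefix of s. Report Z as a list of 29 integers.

[29, 0, 3, 0, 1, 0, 0, 0, 0, 0, 0, 3, 0, 1, 0, 0, 0, 0, 0, 0, 0, 0, 0, 0, 0, 1, 0, 0, 0]

Z[0]=29
i=1: fresh scan; Z[1]=0
i=2: fresh scan; Z[2]=3 extend→box=[2,5)
i=3: min(r-i=2, Z[1]=0)=0; Z[3]=0
i=4: min(r-i=1, Z[2]=3)=1; Z[4]=1
i=5: fresh scan; Z[5]=0
i=6: fresh scan; Z[6]=0
i=7: fresh scan; Z[7]=0
i=8: fresh scan; Z[8]=0
i=9: fresh scan; Z[9]=0
i=10: fresh scan; Z[10]=0
i=11: fresh scan; Z[11]=3 extend→box=[11,14)
i=12: min(r-i=2, Z[1]=0)=0; Z[12]=0
i=13: min(r-i=1, Z[2]=3)=1; Z[13]=1
i=14: fresh scan; Z[14]=0
i=15: fresh scan; Z[15]=0
i=16: fresh scan; Z[16]=0
i=17: fresh scan; Z[17]=0
i=18: fresh scan; Z[18]=0
i=19: fresh scan; Z[19]=0
i=20: fresh scan; Z[20]=0
i=21: fresh scan; Z[21]=0
i=22: fresh scan; Z[22]=0
i=23: fresh scan; Z[23]=0
i=24: fresh scan; Z[24]=0
i=25: fresh scan; Z[25]=1 extend→box=[25,26)
i=26: fresh scan; Z[26]=0
i=27: fresh scan; Z[27]=0
i=28: fresh scan; Z[28]=0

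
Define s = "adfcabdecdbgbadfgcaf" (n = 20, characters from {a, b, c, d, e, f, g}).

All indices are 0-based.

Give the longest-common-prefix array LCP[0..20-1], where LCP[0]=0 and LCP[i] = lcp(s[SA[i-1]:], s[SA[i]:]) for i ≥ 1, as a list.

rank→(start, suffix):
  0 → (4, 'abdecdbgbadfgcaf')
  1 → (0, 'adfcabdecdbgbadfgcaf')
  2 → (13, 'adfgcaf')
  3 → (18, 'af')
  4 → (12, 'badfgcaf')
  5 → (5, 'bdecdbgbadfgcaf')
  6 → (10, 'bgbadfgcaf')
  7 → (3, 'cabdecdbgbadfgcaf')
  8 → (17, 'caf')
  9 → (8, 'cdbgbadfgcaf')
  10 → (9, 'dbgbadfgcaf')
  11 → (6, 'decdbgbadfgcaf')
  12 → (1, 'dfcabdecdbgbadfgcaf')
  13 → (14, 'dfgcaf')
  14 → (7, 'ecdbgbadfgcaf')
  15 → (19, 'f')
  16 → (2, 'fcabdecdbgbadfgcaf')
  17 → (15, 'fgcaf')
  18 → (11, 'gbadfgcaf')
  19 → (16, 'gcaf')

SA = [4, 0, 13, 18, 12, 5, 10, 3, 17, 8, 9, 6, 1, 14, 7, 19, 2, 15, 11, 16]
i: (SA[i-1],SA[i]) lcp shared
  1: (4,0) 1 'a'
  2: (0,13) 3 'adf'
  3: (13,18) 1 'a'
  4: (18,12) 0 ''
  5: (12,5) 1 'b'
  6: (5,10) 1 'b'
  7: (10,3) 0 ''
  8: (3,17) 2 'ca'
  9: (17,8) 1 'c'
  10: (8,9) 0 ''
  11: (9,6) 1 'd'
  12: (6,1) 1 'd'
  13: (1,14) 2 'df'
  14: (14,7) 0 ''
  15: (7,19) 0 ''
  16: (19,2) 1 'f'
  17: (2,15) 1 'f'
  18: (15,11) 0 ''
  19: (11,16) 1 'g'

[0, 1, 3, 1, 0, 1, 1, 0, 2, 1, 0, 1, 1, 2, 0, 0, 1, 1, 0, 1]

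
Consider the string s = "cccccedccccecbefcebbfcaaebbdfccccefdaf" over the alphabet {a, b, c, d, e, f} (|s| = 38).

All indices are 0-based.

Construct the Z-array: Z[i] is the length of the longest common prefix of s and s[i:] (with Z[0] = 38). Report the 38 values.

Z[0]=38
i=1: outside box; Z[1]=4 extend→box=[1,5)
i=2: min(r-i=3, Z[1]=4)=3; Z[2]=3
i=3: min(r-i=2, Z[2]=3)=2; Z[3]=2
i=4: min(r-i=1, Z[3]=2)=1; Z[4]=1
i=5: outside box; Z[5]=0
i=6: outside box; Z[6]=0
i=7: outside box; Z[7]=4 extend→box=[7,11)
i=8: min(r-i=3, Z[1]=4)=3; Z[8]=3
i=9: min(r-i=2, Z[2]=3)=2; Z[9]=2
i=10: min(r-i=1, Z[3]=2)=1; Z[10]=1
i=11: outside box; Z[11]=0
i=12: outside box; Z[12]=1 extend→box=[12,13)
i=13: outside box; Z[13]=0
i=14: outside box; Z[14]=0
i=15: outside box; Z[15]=0
i=16: outside box; Z[16]=1 extend→box=[16,17)
i=17: outside box; Z[17]=0
i=18: outside box; Z[18]=0
i=19: outside box; Z[19]=0
i=20: outside box; Z[20]=0
i=21: outside box; Z[21]=1 extend→box=[21,22)
i=22: outside box; Z[22]=0
i=23: outside box; Z[23]=0
i=24: outside box; Z[24]=0
i=25: outside box; Z[25]=0
i=26: outside box; Z[26]=0
i=27: outside box; Z[27]=0
i=28: outside box; Z[28]=0
i=29: outside box; Z[29]=4 extend→box=[29,33)
i=30: min(r-i=3, Z[1]=4)=3; Z[30]=3
i=31: min(r-i=2, Z[2]=3)=2; Z[31]=2
i=32: min(r-i=1, Z[3]=2)=1; Z[32]=1
i=33: outside box; Z[33]=0
i=34: outside box; Z[34]=0
i=35: outside box; Z[35]=0
i=36: outside box; Z[36]=0
i=37: outside box; Z[37]=0

[38, 4, 3, 2, 1, 0, 0, 4, 3, 2, 1, 0, 1, 0, 0, 0, 1, 0, 0, 0, 0, 1, 0, 0, 0, 0, 0, 0, 0, 4, 3, 2, 1, 0, 0, 0, 0, 0]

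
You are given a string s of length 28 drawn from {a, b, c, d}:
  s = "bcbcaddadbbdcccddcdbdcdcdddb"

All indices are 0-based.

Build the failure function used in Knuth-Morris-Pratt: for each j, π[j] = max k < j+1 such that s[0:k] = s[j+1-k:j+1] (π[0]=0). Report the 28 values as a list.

π[0] = 0
j=1 s[j]='c': π[1]=0 (border '')
j=2 s[j]='b': π[2]=1 (border 'b')
j=3 s[j]='c': π[3]=2 (border 'bc')
j=4 s[j]='a': k: 2→0; π[4]=0 (border '')
j=5 s[j]='d': π[5]=0 (border '')
j=6 s[j]='d': π[6]=0 (border '')
j=7 s[j]='a': π[7]=0 (border '')
j=8 s[j]='d': π[8]=0 (border '')
j=9 s[j]='b': π[9]=1 (border 'b')
j=10 s[j]='b': k: 1→0; π[10]=1 (border 'b')
j=11 s[j]='d': k: 1→0; π[11]=0 (border '')
j=12 s[j]='c': π[12]=0 (border '')
j=13 s[j]='c': π[13]=0 (border '')
j=14 s[j]='c': π[14]=0 (border '')
j=15 s[j]='d': π[15]=0 (border '')
j=16 s[j]='d': π[16]=0 (border '')
j=17 s[j]='c': π[17]=0 (border '')
j=18 s[j]='d': π[18]=0 (border '')
j=19 s[j]='b': π[19]=1 (border 'b')
j=20 s[j]='d': k: 1→0; π[20]=0 (border '')
j=21 s[j]='c': π[21]=0 (border '')
j=22 s[j]='d': π[22]=0 (border '')
j=23 s[j]='c': π[23]=0 (border '')
j=24 s[j]='d': π[24]=0 (border '')
j=25 s[j]='d': π[25]=0 (border '')
j=26 s[j]='d': π[26]=0 (border '')
j=27 s[j]='b': π[27]=1 (border 'b')

[0, 0, 1, 2, 0, 0, 0, 0, 0, 1, 1, 0, 0, 0, 0, 0, 0, 0, 0, 1, 0, 0, 0, 0, 0, 0, 0, 1]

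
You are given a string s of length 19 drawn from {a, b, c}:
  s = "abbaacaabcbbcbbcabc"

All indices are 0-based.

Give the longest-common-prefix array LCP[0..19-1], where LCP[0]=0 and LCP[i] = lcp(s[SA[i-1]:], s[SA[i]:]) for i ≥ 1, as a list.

rank→(start, suffix):
  0 → (6, 'aabcbbcbbcabc')
  1 → (3, 'aacaabcbbcbbcabc')
  2 → (0, 'abbaacaabcbbcbbcabc')
  3 → (16, 'abc')
  4 → (7, 'abcbbcbbcabc')
  5 → (4, 'acaabcbbcbbcabc')
  6 → (2, 'baacaabcbbcbbcabc')
  7 → (1, 'bbaacaabcbbcbbcabc')
  8 → (13, 'bbcabc')
  9 → (10, 'bbcbbcabc')
  10 → (17, 'bc')
  11 → (14, 'bcabc')
  12 → (11, 'bcbbcabc')
  13 → (8, 'bcbbcbbcabc')
  14 → (18, 'c')
  15 → (5, 'caabcbbcbbcabc')
  16 → (15, 'cabc')
  17 → (12, 'cbbcabc')
  18 → (9, 'cbbcbbcabc')

SA = [6, 3, 0, 16, 7, 4, 2, 1, 13, 10, 17, 14, 11, 8, 18, 5, 15, 12, 9]
i: (SA[i-1],SA[i]) lcp shared
  1: (6,3) 2 'aa'
  2: (3,0) 1 'a'
  3: (0,16) 2 'ab'
  4: (16,7) 3 'abc'
  5: (7,4) 1 'a'
  6: (4,2) 0 ''
  7: (2,1) 1 'b'
  8: (1,13) 2 'bb'
  9: (13,10) 3 'bbc'
  10: (10,17) 1 'b'
  11: (17,14) 2 'bc'
  12: (14,11) 2 'bc'
  13: (11,8) 5 'bcbbc'
  14: (8,18) 0 ''
  15: (18,5) 1 'c'
  16: (5,15) 2 'ca'
  17: (15,12) 1 'c'
  18: (12,9) 4 'cbbc'

[0, 2, 1, 2, 3, 1, 0, 1, 2, 3, 1, 2, 2, 5, 0, 1, 2, 1, 4]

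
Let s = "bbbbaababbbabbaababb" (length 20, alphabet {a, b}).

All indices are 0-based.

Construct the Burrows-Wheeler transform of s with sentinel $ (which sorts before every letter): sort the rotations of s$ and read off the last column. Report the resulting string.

bbbaabbbbbbabaaabbba$

rank  rotation               last
    0  $bbbbaababbbabbaababb  b
    1  aababb$bbbbaababbbabb  b
    2  aababbbabbaababb$bbbb  b
    3  ababb$bbbbaababbbabba  a
    4  ababbbabbaababb$bbbba  a
    5  abb$bbbbaababbbabbaab  b
    6  abbaababb$bbbbaababbb  b
    7  abbbabbaababb$bbbbaab  b
    8  b$bbbbaababbbabbaabab  b
    9  baababb$bbbbaababbbab  b
   10  baababbbabbaababb$bbb  b
   11  babb$bbbbaababbbabbaa  a
   12  babbaababb$bbbbaababb  b
   13  babbbabbaababb$bbbbaa  a
   14  bb$bbbbaababbbabbaaba  a
   15  bbaababb$bbbbaababbba  a
   16  bbaababbbabbaababb$bb  b
   17  bbabbaababb$bbbbaabab  b
   18  bbbaababbbabbaababb$b  b
   19  bbbabbaababb$bbbbaaba  a
   20  bbbbaababbbabbaababb$  $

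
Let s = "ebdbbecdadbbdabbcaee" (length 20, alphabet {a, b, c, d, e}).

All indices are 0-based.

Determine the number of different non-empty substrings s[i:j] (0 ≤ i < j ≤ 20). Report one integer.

189

rank | idx | suffix
   0 |  13 | abbcaee
   1 |   8 | adbbdabbcaee
   2 |  17 | aee
   3 |  14 | bbcaee
   4 |  10 | bbdabbcaee
   5 |   3 | bbecdadbbdabbcaee
   6 |  15 | bcaee
   7 |  11 | bdabbcaee
   8 |   1 | bdbbecdadbbdabbcaee
   9 |   4 | becdadbbdabbcaee
  10 |  16 | caee
  11 |   6 | cdadbbdabbcaee
  12 |  12 | dabbcaee
  13 |   7 | dadbbdabbcaee
  14 |   9 | dbbdabbcaee
  15 |   2 | dbbecdadbbdabbcaee
  16 |  19 | e
  17 |   0 | ebdbbecdadbbdabbcaee
  18 |   5 | ecdadbbdabbcaee
  19 |  18 | ee

SA = [13, 8, 17, 14, 10, 3, 15, 11, 1, 4, 16, 6, 12, 7, 9, 2, 19, 0, 5, 18]
rank  pair      lcp
   1  s[13:],s[8:]  1  'a'
   2  s[8:],s[17:]  1  'a'
   3  s[17:],s[14:]  0  ''
   4  s[14:],s[10:]  2  'bb'
   5  s[10:],s[3:]  2  'bb'
   6  s[3:],s[15:]  1  'b'
   7  s[15:],s[11:]  1  'b'
   8  s[11:],s[1:]  2  'bd'
   9  s[1:],s[4:]  1  'b'
  10  s[4:],s[16:]  0  ''
  11  s[16:],s[6:]  1  'c'
  12  s[6:],s[12:]  0  ''
  13  s[12:],s[7:]  2  'da'
  14  s[7:],s[9:]  1  'd'
  15  s[9:],s[2:]  3  'dbb'
  16  s[2:],s[19:]  0  ''
  17  s[19:],s[0:]  1  'e'
  18  s[0:],s[5:]  1  'e'
  19  s[5:],s[18:]  1  'e'

n(n+1)/2 = 20·21/2 = 210
Σ LCP = 0 + 1 + 1 + 0 + 2 + 2 + 1 + 1 + 2 + 1 + 0 + 1 + 0 + 2 + 1 + 3 + 0 + 1 + 1 + 1 = 21
distinct = 210 − 21 = 189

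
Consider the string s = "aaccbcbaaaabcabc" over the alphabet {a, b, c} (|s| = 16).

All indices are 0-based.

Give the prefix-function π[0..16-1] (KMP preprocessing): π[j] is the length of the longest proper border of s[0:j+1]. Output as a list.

π[0] = 0
j=1 s[j]='a': π[1]=1 (border 'a')
j=2 s[j]='c': k: 1→0; π[2]=0 (border '')
j=3 s[j]='c': π[3]=0 (border '')
j=4 s[j]='b': π[4]=0 (border '')
j=5 s[j]='c': π[5]=0 (border '')
j=6 s[j]='b': π[6]=0 (border '')
j=7 s[j]='a': π[7]=1 (border 'a')
j=8 s[j]='a': π[8]=2 (border 'aa')
j=9 s[j]='a': k: 2→1; π[9]=2 (border 'aa')
j=10 s[j]='a': k: 2→1; π[10]=2 (border 'aa')
j=11 s[j]='b': k: 2→1→0; π[11]=0 (border '')
j=12 s[j]='c': π[12]=0 (border '')
j=13 s[j]='a': π[13]=1 (border 'a')
j=14 s[j]='b': k: 1→0; π[14]=0 (border '')
j=15 s[j]='c': π[15]=0 (border '')

[0, 1, 0, 0, 0, 0, 0, 1, 2, 2, 2, 0, 0, 1, 0, 0]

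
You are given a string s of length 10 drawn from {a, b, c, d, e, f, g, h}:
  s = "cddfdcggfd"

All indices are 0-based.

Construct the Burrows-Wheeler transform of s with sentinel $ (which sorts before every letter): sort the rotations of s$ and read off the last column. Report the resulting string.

d$dffcdgdgc

rank  rotation     last
    0  $cddfdcggfd  d
    1  cddfdcggfd$  $
    2  cggfd$cddfd  d
    3  d$cddfdcggf  f
    4  dcggfd$cddf  f
    5  ddfdcggfd$c  c
    6  dfdcggfd$cd  d
    7  fd$cddfdcgg  g
    8  fdcggfd$cdd  d
    9  gfd$cddfdcg  g
   10  ggfd$cddfdc  c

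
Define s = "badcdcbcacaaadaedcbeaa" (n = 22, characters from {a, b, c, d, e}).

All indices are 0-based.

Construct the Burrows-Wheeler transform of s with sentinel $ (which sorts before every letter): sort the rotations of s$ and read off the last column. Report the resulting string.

rank  rotation                 last
    0  $badcdcbcacaaadaedcbeaa  a
    1  a$badcdcbcacaaadaedcbea  a
    2  aa$badcdcbcacaaadaedcbe  e
    3  aaadaedcbeaa$badcdcbcac  c
    4  aadaedcbeaa$badcdcbcaca  a
    5  acaaadaedcbeaa$badcdcbc  c
    6  adaedcbeaa$badcdcbcacaa  a
    7  adcdcbcacaaadaedcbeaa$b  b
    8  aedcbeaa$badcdcbcacaaad  d
    9  badcdcbcacaaadaedcbeaa$  $
   10  bcacaaadaedcbeaa$badcdc  c
   11  beaa$badcdcbcacaaadaedc  c
   12  caaadaedcbeaa$badcdcbca  a
   13  cacaaadaedcbeaa$badcdcb  b
   14  cbcacaaadaedcbeaa$badcd  d
   15  cbeaa$badcdcbcacaaadaed  d
   16  cdcbcacaaadaedcbeaa$bad  d
   17  daedcbeaa$badcdcbcacaaa  a
   18  dcbcacaaadaedcbeaa$badc  c
   19  dcbeaa$badcdcbcacaaadae  e
   20  dcdcbcacaaadaedcbeaa$ba  a
   21  eaa$badcdcbcacaaadaedcb  b
   22  edcbeaa$badcdcbcacaaada  a

aaecacabd$ccabdddaceaba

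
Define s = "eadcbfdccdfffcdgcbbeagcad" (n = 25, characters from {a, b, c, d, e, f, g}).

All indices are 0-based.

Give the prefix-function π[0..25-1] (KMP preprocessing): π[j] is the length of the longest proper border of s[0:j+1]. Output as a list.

[0, 0, 0, 0, 0, 0, 0, 0, 0, 0, 0, 0, 0, 0, 0, 0, 0, 0, 0, 1, 2, 0, 0, 0, 0]

π[0] = 0
j=1 s[j]='a': π[1]=0 (border '')
j=2 s[j]='d': π[2]=0 (border '')
j=3 s[j]='c': π[3]=0 (border '')
j=4 s[j]='b': π[4]=0 (border '')
j=5 s[j]='f': π[5]=0 (border '')
j=6 s[j]='d': π[6]=0 (border '')
j=7 s[j]='c': π[7]=0 (border '')
j=8 s[j]='c': π[8]=0 (border '')
j=9 s[j]='d': π[9]=0 (border '')
j=10 s[j]='f': π[10]=0 (border '')
j=11 s[j]='f': π[11]=0 (border '')
j=12 s[j]='f': π[12]=0 (border '')
j=13 s[j]='c': π[13]=0 (border '')
j=14 s[j]='d': π[14]=0 (border '')
j=15 s[j]='g': π[15]=0 (border '')
j=16 s[j]='c': π[16]=0 (border '')
j=17 s[j]='b': π[17]=0 (border '')
j=18 s[j]='b': π[18]=0 (border '')
j=19 s[j]='e': π[19]=1 (border 'e')
j=20 s[j]='a': π[20]=2 (border 'ea')
j=21 s[j]='g': k: 2→0; π[21]=0 (border '')
j=22 s[j]='c': π[22]=0 (border '')
j=23 s[j]='a': π[23]=0 (border '')
j=24 s[j]='d': π[24]=0 (border '')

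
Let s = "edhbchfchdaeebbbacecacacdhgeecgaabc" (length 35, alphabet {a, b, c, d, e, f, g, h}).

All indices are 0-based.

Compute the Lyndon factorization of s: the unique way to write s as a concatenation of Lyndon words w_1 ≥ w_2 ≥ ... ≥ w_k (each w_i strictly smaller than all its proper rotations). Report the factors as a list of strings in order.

emit factor 1: 'e' (i=0, period=1)
emit factor 2: 'dh' (i=1, period=2)
emit factor 3: 'bchfchd' (i=3, period=7)
emit factor 4: 'aeebbb' (i=10, period=6)
emit factor 5: 'acec' (i=16, period=4)
emit factor 6: 'acacdhgeecg' (i=20, period=11)
emit factor 7: 'aabc' (i=31, period=4)

["e", "dh", "bchfchd", "aeebbb", "acec", "acacdhgeecg", "aabc"]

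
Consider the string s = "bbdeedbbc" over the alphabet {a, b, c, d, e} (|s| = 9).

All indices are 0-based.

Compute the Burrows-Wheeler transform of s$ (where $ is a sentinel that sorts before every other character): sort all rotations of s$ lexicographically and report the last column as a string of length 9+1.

cd$bbbebed

rank  rotation    last
    0  $bbdeedbbc  c
    1  bbc$bbdeed  d
    2  bbdeedbbc$  $
    3  bc$bbdeedb  b
    4  bdeedbbc$b  b
    5  c$bbdeedbb  b
    6  dbbc$bbdee  e
    7  deedbbc$bb  b
    8  edbbc$bbde  e
    9  eedbbc$bbd  d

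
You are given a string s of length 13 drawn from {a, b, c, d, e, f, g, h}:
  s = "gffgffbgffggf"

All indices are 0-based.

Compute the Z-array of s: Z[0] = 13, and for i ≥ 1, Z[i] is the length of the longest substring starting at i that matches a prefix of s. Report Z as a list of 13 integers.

Z[0]=13
i=1: i≥r, start 0; Z[1]=0
i=2: i≥r, start 0; Z[2]=0
i=3: i≥r, start 0; Z[3]=3 scan→box=[3,6)
i=4: min(r-i=2, Z[1]=0)=0; Z[4]=0
i=5: min(r-i=1, Z[2]=0)=0; Z[5]=0
i=6: i≥r, start 0; Z[6]=0
i=7: i≥r, start 0; Z[7]=4 scan→box=[7,11)
i=8: min(r-i=3, Z[1]=0)=0; Z[8]=0
i=9: min(r-i=2, Z[2]=0)=0; Z[9]=0
i=10: min(r-i=1, Z[3]=3)=1; Z[10]=1
i=11: i≥r, start 0; Z[11]=2 scan→box=[11,13)
i=12: min(r-i=1, Z[1]=0)=0; Z[12]=0

[13, 0, 0, 3, 0, 0, 0, 4, 0, 0, 1, 2, 0]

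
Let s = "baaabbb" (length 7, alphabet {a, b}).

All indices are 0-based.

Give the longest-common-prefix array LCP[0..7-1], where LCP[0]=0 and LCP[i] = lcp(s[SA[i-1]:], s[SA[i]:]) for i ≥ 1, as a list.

[0, 2, 1, 0, 1, 1, 2]

sorted suffixes:
  #0 SA[0]=1  'aaabbb'
  #1 SA[1]=2  'aabbb'
  #2 SA[2]=3  'abbb'
  #3 SA[3]=6  'b'
  #4 SA[4]=0  'baaabbb'
  #5 SA[5]=5  'bb'
  #6 SA[6]=4  'bbb'

SA = [1, 2, 3, 6, 0, 5, 4]
[i] adj suffixes → lcp
  [1] 1/2 → 2 ('aa')
  [2] 2/3 → 1 ('a')
  [3] 3/6 → 0 ('')
  [4] 6/0 → 1 ('b')
  [5] 0/5 → 1 ('b')
  [6] 5/4 → 2 ('bb')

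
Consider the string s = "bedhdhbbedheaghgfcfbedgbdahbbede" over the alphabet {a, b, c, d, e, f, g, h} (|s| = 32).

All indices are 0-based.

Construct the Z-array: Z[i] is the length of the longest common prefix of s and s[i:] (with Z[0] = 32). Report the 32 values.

[32, 0, 0, 0, 0, 0, 1, 4, 0, 0, 0, 0, 0, 0, 0, 0, 0, 0, 0, 3, 0, 0, 0, 1, 0, 0, 0, 1, 3, 0, 0, 0]

Z[0]=32
i=1: outside box; Z[1]=0
i=2: outside box; Z[2]=0
i=3: outside box; Z[3]=0
i=4: outside box; Z[4]=0
i=5: outside box; Z[5]=0
i=6: outside box; Z[6]=1 scan→box=[6,7)
i=7: outside box; Z[7]=4 scan→box=[7,11)
i=8: min(r-i=3, Z[1]=0)=0; Z[8]=0
i=9: min(r-i=2, Z[2]=0)=0; Z[9]=0
i=10: min(r-i=1, Z[3]=0)=0; Z[10]=0
i=11: outside box; Z[11]=0
i=12: outside box; Z[12]=0
i=13: outside box; Z[13]=0
i=14: outside box; Z[14]=0
i=15: outside box; Z[15]=0
i=16: outside box; Z[16]=0
i=17: outside box; Z[17]=0
i=18: outside box; Z[18]=0
i=19: outside box; Z[19]=3 scan→box=[19,22)
i=20: min(r-i=2, Z[1]=0)=0; Z[20]=0
i=21: min(r-i=1, Z[2]=0)=0; Z[21]=0
i=22: outside box; Z[22]=0
i=23: outside box; Z[23]=1 scan→box=[23,24)
i=24: outside box; Z[24]=0
i=25: outside box; Z[25]=0
i=26: outside box; Z[26]=0
i=27: outside box; Z[27]=1 scan→box=[27,28)
i=28: outside box; Z[28]=3 scan→box=[28,31)
i=29: min(r-i=2, Z[1]=0)=0; Z[29]=0
i=30: min(r-i=1, Z[2]=0)=0; Z[30]=0
i=31: outside box; Z[31]=0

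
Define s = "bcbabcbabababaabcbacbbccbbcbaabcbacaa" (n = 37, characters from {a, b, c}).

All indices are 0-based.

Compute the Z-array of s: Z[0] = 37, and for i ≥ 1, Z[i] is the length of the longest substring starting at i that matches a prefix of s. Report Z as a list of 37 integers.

Z[0]=37
i=1: fresh scan; Z[1]=0
i=2: fresh scan; Z[2]=1 scan→box=[2,3)
i=3: fresh scan; Z[3]=0
i=4: fresh scan; Z[4]=5 scan→box=[4,9)
i=5: min(r-i=4, Z[1]=0)=0; Z[5]=0
i=6: min(r-i=3, Z[2]=1)=1; Z[6]=1
i=7: min(r-i=2, Z[3]=0)=0; Z[7]=0
i=8: min(r-i=1, Z[4]=5)=1; Z[8]=1
i=9: fresh scan; Z[9]=0
i=10: fresh scan; Z[10]=1 scan→box=[10,11)
i=11: fresh scan; Z[11]=0
i=12: fresh scan; Z[12]=1 scan→box=[12,13)
i=13: fresh scan; Z[13]=0
i=14: fresh scan; Z[14]=0
i=15: fresh scan; Z[15]=4 scan→box=[15,19)
i=16: min(r-i=3, Z[1]=0)=0; Z[16]=0
i=17: min(r-i=2, Z[2]=1)=1; Z[17]=1
i=18: min(r-i=1, Z[3]=0)=0; Z[18]=0
i=19: fresh scan; Z[19]=0
i=20: fresh scan; Z[20]=1 scan→box=[20,21)
i=21: fresh scan; Z[21]=2 scan→box=[21,23)
i=22: min(r-i=1, Z[1]=0)=0; Z[22]=0
i=23: fresh scan; Z[23]=0
i=24: fresh scan; Z[24]=1 scan→box=[24,25)
i=25: fresh scan; Z[25]=4 scan→box=[25,29)
i=26: min(r-i=3, Z[1]=0)=0; Z[26]=0
i=27: min(r-i=2, Z[2]=1)=1; Z[27]=1
i=28: min(r-i=1, Z[3]=0)=0; Z[28]=0
i=29: fresh scan; Z[29]=0
i=30: fresh scan; Z[30]=4 scan→box=[30,34)
i=31: min(r-i=3, Z[1]=0)=0; Z[31]=0
i=32: min(r-i=2, Z[2]=1)=1; Z[32]=1
i=33: min(r-i=1, Z[3]=0)=0; Z[33]=0
i=34: fresh scan; Z[34]=0
i=35: fresh scan; Z[35]=0
i=36: fresh scan; Z[36]=0

[37, 0, 1, 0, 5, 0, 1, 0, 1, 0, 1, 0, 1, 0, 0, 4, 0, 1, 0, 0, 1, 2, 0, 0, 1, 4, 0, 1, 0, 0, 4, 0, 1, 0, 0, 0, 0]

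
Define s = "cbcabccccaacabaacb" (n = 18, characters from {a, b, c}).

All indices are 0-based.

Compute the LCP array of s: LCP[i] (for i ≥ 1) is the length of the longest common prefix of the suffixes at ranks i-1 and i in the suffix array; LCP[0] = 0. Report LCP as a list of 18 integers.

[0, 3, 1, 2, 1, 2, 0, 1, 1, 2, 0, 2, 3, 1, 2, 1, 2, 3]

rank→(start, suffix):
  0 → (9, 'aacabaacb')
  1 → (14, 'aacb')
  2 → (12, 'abaacb')
  3 → (3, 'abccccaacabaacb')
  4 → (10, 'acabaacb')
  5 → (15, 'acb')
  6 → (17, 'b')
  7 → (13, 'baacb')
  8 → (1, 'bcabccccaacabaacb')
  9 → (4, 'bccccaacabaacb')
  10 → (8, 'caacabaacb')
  11 → (11, 'cabaacb')
  12 → (2, 'cabccccaacabaacb')
  13 → (16, 'cb')
  14 → (0, 'cbcabccccaacabaacb')
  15 → (7, 'ccaacabaacb')
  16 → (6, 'cccaacabaacb')
  17 → (5, 'ccccaacabaacb')

SA = [9, 14, 12, 3, 10, 15, 17, 13, 1, 4, 8, 11, 2, 16, 0, 7, 6, 5]
rank  pair      lcp
   1  s[9:],s[14:]  3  'aac'
   2  s[14:],s[12:]  1  'a'
   3  s[12:],s[3:]  2  'ab'
   4  s[3:],s[10:]  1  'a'
   5  s[10:],s[15:]  2  'ac'
   6  s[15:],s[17:]  0  ''
   7  s[17:],s[13:]  1  'b'
   8  s[13:],s[1:]  1  'b'
   9  s[1:],s[4:]  2  'bc'
  10  s[4:],s[8:]  0  ''
  11  s[8:],s[11:]  2  'ca'
  12  s[11:],s[2:]  3  'cab'
  13  s[2:],s[16:]  1  'c'
  14  s[16:],s[0:]  2  'cb'
  15  s[0:],s[7:]  1  'c'
  16  s[7:],s[6:]  2  'cc'
  17  s[6:],s[5:]  3  'ccc'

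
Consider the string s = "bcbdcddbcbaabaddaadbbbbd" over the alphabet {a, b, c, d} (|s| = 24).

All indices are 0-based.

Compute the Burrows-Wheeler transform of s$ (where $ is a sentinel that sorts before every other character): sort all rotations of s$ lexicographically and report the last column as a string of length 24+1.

rank  rotation                   last
    0  $bcbdcddbcbaabaddaadbbbbd  d
    1  aabaddaadbbbbd$bcbdcddbcb  b
    2  aadbbbbd$bcbdcddbcbaabadd  d
    3  abaddaadbbbbd$bcbdcddbcba  a
    4  adbbbbd$bcbdcddbcbaabadda  a
    5  addaadbbbbd$bcbdcddbcbaab  b
    6  baabaddaadbbbbd$bcbdcddbc  c
    7  baddaadbbbbd$bcbdcddbcbaa  a
    8  bbbbd$bcbdcddbcbaabaddaad  d
    9  bbbd$bcbdcddbcbaabaddaadb  b
   10  bbd$bcbdcddbcbaabaddaadbb  b
   11  bcbaabaddaadbbbbd$bcbdcdd  d
   12  bcbdcddbcbaabaddaadbbbbd$  $
   13  bd$bcbdcddbcbaabaddaadbbb  b
   14  bdcddbcbaabaddaadbbbbd$bc  c
   15  cbaabaddaadbbbbd$bcbdcddb  b
   16  cbdcddbcbaabaddaadbbbbd$b  b
   17  cddbcbaabaddaadbbbbd$bcbd  d
   18  d$bcbdcddbcbaabaddaadbbbb  b
   19  daadbbbbd$bcbdcddbcbaabad  d
   20  dbbbbd$bcbdcddbcbaabaddaa  a
   21  dbcbaabaddaadbbbbd$bcbdcd  d
   22  dcddbcbaabaddaadbbbbd$bcb  b
   23  ddaadbbbbd$bcbdcddbcbaaba  a
   24  ddbcbaabaddaadbbbbd$bcbdc  c

dbdaabcadbbd$bcbbdbdadbac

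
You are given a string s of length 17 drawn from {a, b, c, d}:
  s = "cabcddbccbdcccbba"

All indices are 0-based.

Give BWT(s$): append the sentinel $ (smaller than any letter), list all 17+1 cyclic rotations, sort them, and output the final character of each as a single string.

rank  rotation            last
    0  $cabcddbccbdcccbba  a
    1  a$cabcddbccbdcccbb  b
    2  abcddbccbdcccbba$c  c
    3  ba$cabcddbccbdcccb  b
    4  bba$cabcddbccbdccc  c
    5  bccbdcccbba$cabcdd  d
    6  bcddbccbdcccbba$ca  a
    7  bdcccbba$cabcddbcc  c
    8  cabcddbccbdcccbba$  $
    9  cbba$cabcddbccbdcc  c
   10  cbdcccbba$cabcddbc  c
   11  ccbba$cabcddbccbdc  c
   12  ccbdcccbba$cabcddb  b
   13  cccbba$cabcddbccbd  d
   14  cddbccbdcccbba$cab  b
   15  dbccbdcccbba$cabcd  d
   16  dcccbba$cabcddbccb  b
   17  ddbccbdcccbba$cabc  c

abcbcdac$cccbdbdbc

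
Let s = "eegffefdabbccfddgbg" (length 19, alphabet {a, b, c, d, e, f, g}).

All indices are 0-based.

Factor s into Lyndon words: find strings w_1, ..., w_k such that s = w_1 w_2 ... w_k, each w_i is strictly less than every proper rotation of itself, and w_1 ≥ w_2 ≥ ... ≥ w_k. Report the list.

["eegffef", "d", "abbccfddgbg"]

emit factor 1: 'eegffef' (i=0, period=7)
emit factor 2: 'd' (i=7, period=1)
emit factor 3: 'abbccfddgbg' (i=8, period=11)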